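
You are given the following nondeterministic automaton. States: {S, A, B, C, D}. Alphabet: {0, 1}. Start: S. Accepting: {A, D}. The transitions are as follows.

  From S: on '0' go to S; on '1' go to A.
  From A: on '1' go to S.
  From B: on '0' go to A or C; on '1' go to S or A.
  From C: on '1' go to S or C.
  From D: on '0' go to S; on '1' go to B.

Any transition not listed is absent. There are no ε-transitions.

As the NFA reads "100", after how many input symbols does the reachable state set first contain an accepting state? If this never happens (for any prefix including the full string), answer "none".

1

Start in {S}.
Read '1': S→{A}; now {A}.
None of the earlier sets intersect F, but {A} does.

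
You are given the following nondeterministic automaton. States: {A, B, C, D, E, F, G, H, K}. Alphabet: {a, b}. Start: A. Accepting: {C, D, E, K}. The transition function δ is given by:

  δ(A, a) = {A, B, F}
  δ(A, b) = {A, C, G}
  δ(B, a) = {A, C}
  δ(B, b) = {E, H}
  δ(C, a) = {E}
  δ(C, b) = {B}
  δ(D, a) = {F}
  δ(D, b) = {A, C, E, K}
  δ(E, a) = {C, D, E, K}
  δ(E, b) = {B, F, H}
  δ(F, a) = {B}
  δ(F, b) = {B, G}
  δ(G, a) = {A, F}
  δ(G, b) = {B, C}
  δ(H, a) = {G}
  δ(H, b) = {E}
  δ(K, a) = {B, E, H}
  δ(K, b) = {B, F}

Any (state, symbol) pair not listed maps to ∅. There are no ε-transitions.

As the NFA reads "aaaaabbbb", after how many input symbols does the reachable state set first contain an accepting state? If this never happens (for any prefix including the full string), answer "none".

Start in {A}.
Read 'a': {A} → {A, B, F}.
Read 'a': {A, B, F} → {A, B, C, F}.
None of the earlier sets intersect F, but {A, B, C, F} does.

2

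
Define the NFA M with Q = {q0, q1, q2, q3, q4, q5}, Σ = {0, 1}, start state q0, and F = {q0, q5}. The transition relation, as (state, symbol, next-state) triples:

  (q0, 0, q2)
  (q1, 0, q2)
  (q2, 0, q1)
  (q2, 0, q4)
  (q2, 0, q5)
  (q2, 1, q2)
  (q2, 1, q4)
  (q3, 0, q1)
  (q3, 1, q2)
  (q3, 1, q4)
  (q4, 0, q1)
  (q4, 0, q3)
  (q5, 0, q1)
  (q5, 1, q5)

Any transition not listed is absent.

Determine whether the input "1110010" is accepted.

Start in {q0}.
Read '1': q0→∅; now ∅.
The set is empty and remains empty for the remaining 6 symbols.
The final set ∅ contains no accepting state.

No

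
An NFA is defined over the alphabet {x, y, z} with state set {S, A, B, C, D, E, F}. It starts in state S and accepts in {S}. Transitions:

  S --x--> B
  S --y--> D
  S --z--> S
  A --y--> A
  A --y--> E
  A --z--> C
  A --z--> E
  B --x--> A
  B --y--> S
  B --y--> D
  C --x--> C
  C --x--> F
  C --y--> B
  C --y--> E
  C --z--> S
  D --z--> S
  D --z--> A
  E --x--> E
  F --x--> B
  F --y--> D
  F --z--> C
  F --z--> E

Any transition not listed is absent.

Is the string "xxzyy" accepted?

Start in {S}.
Read 'x': S→{B}; now {B}.
Read 'x': B→{A}; now {A}.
Read 'z': A→{C, E}; now {C, E}.
Read 'y': C→{B, E}, E→∅; now {B, E}.
Read 'y': B→{S, D}, E→∅; now {S, D}.
The final set {S, D} contains the accepting state S.

Yes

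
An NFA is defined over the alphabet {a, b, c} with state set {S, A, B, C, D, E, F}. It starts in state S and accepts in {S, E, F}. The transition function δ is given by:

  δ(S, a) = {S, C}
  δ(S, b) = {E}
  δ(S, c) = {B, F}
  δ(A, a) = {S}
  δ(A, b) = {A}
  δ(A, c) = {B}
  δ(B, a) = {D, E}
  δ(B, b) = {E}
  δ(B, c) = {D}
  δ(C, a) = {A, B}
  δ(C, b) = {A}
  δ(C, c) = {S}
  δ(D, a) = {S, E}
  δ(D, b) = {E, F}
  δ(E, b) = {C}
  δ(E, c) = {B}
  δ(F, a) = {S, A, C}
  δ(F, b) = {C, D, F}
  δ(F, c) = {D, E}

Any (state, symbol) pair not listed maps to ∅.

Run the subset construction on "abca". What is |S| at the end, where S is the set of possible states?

2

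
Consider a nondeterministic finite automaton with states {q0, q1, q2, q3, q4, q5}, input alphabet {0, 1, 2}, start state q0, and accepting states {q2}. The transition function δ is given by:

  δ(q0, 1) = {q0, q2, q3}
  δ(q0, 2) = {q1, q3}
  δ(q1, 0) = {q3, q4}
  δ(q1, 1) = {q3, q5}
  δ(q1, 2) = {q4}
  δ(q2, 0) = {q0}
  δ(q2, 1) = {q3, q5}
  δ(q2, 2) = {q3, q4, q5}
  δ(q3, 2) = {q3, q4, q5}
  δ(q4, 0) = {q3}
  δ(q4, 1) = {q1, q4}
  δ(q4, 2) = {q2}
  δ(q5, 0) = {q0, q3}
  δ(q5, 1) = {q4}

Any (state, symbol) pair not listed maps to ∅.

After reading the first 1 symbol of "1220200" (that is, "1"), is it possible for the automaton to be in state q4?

No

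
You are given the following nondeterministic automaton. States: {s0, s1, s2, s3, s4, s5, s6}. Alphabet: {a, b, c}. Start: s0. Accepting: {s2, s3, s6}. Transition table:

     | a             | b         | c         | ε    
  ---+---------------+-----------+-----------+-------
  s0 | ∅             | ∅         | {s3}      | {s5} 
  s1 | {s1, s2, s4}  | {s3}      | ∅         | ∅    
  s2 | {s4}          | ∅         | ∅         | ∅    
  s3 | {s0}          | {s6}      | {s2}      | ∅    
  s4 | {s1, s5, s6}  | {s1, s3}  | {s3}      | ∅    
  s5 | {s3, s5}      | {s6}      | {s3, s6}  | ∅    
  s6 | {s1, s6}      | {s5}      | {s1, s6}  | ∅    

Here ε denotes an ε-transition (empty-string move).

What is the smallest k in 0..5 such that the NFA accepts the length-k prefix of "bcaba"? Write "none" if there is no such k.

1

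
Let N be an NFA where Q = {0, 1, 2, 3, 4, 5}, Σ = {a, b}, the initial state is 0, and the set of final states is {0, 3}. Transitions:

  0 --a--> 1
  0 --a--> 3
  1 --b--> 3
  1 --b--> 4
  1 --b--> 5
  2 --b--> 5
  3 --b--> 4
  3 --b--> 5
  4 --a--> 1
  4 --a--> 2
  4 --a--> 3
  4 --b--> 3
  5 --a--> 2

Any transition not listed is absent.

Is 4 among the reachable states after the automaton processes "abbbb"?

Yes

Start in {0}.
Read 'a': 0→{1, 3}; now {1, 3}.
Read 'b': 1→{3, 4, 5}, 3→{4, 5}; now {3, 4, 5}.
Read 'b': 3→{4, 5}, 4→{3}, 5→∅; now {3, 4, 5}.
Read 'b': 3→{4, 5}, 4→{3}, 5→∅; now {3, 4, 5}.
Read 'b': 3→{4, 5}, 4→{3}, 5→∅; now {3, 4, 5}.
State 4 is in {3, 4, 5}.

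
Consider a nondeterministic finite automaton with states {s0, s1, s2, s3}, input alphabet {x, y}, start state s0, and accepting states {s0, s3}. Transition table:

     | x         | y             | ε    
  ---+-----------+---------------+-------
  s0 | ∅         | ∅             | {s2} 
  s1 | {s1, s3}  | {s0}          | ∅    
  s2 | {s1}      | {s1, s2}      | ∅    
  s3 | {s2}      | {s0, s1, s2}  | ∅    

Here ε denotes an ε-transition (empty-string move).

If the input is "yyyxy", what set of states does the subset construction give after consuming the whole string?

{s0, s1, s2}

Start: ε-closure({s0}) = {s0, s2}.
Read 'y': {s0, s2} → {s1, s2}.
Read 'y': {s1, s2} → {s0, s1, s2}.
Read 'y': {s0, s1, s2} → {s0, s1, s2}.
Read 'x': {s0, s1, s2} → {s1, s3}.
Read 'y': {s1, s3} → {s0, s1, s2}.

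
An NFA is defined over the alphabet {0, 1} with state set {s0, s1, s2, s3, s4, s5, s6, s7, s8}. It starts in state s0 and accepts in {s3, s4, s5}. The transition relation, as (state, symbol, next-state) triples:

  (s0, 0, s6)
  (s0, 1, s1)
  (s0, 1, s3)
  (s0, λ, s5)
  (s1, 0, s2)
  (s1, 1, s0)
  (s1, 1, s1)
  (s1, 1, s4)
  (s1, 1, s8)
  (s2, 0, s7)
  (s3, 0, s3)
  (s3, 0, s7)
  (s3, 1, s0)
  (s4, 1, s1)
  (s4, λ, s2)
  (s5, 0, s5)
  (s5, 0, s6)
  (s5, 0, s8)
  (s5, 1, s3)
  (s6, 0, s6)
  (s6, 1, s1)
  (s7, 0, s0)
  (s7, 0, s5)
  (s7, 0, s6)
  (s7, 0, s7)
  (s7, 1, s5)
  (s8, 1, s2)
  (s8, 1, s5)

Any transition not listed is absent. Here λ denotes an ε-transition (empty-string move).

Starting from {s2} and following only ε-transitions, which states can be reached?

Begin with {s2}.
No ε-moves leave this set, so the closure equals the set itself.

{s2}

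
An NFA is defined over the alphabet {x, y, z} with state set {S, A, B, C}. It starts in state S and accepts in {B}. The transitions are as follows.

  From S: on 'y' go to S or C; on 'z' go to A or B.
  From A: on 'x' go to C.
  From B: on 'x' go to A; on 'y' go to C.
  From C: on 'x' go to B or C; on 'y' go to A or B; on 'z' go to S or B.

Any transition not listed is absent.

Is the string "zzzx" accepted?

Start in {S}.
Read 'z': S→{A, B}; now {A, B}.
Read 'z': A→∅, B→∅; now ∅.
The set is empty and remains empty for the remaining 2 symbols.
The final set ∅ contains no accepting state.

No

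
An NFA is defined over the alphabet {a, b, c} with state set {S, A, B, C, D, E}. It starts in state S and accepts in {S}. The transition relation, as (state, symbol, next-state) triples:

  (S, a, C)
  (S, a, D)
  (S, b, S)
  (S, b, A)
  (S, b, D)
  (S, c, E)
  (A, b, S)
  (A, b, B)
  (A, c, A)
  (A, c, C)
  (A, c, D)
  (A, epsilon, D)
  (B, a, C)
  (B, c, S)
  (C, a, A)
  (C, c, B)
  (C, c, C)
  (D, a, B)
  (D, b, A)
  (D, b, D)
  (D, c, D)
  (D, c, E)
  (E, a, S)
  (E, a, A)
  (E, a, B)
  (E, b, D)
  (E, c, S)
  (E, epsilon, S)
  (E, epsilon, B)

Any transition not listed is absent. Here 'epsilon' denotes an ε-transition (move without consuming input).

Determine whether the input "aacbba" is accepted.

Start in {S}.
Read 'a': S→{C, D}; now {C, D}.
Read 'a': C→{A}, D→{B}; union {A, B}; ε-closure = {A, B, D}.
Read 'c': A→{A, C, D}, B→{S}, D→{D, E}; union {S, A, C, D, E}; ε-closure = {S, A, B, C, D, E}.
Read 'b': S→{S, A, D}, A→{S, B}, B→∅, C→∅, D→{A, D}, E→{D}; now {S, A, B, D}.
Read 'b': S→{S, A, D}, A→{S, B}, B→∅, D→{A, D}; now {S, A, B, D}.
Read 'a': S→{C, D}, A→∅, B→{C}, D→{B}; now {B, C, D}.
The final set {B, C, D} contains no accepting state.

No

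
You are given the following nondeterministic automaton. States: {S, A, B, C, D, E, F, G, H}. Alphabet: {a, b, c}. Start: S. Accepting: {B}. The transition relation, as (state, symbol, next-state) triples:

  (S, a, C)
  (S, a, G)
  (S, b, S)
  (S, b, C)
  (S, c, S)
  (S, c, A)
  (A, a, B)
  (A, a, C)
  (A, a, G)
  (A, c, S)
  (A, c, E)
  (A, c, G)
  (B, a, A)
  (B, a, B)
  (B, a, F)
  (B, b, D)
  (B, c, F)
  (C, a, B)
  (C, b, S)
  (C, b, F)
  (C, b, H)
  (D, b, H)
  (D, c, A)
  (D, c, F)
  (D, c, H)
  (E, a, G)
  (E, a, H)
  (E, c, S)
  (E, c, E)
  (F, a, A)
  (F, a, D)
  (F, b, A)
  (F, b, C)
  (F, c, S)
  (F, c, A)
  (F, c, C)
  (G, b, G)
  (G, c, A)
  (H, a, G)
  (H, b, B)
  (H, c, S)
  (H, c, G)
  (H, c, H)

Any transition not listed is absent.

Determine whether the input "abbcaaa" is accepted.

Start in {S}.
Read 'a': {S} → {C, G}.
Read 'b': {C, G} → {S, F, G, H}.
Read 'b': {S, F, G, H} → {S, A, B, C, G}.
Read 'c': {S, A, B, C, G} → {S, A, E, F, G}.
Read 'a': {S, A, E, F, G} → {A, B, C, D, G, H}.
Read 'a': {A, B, C, D, G, H} → {A, B, C, F, G}.
Read 'a': {A, B, C, F, G} → {A, B, C, D, F, G}.
The final set {A, B, C, D, F, G} contains the accepting state B.

Yes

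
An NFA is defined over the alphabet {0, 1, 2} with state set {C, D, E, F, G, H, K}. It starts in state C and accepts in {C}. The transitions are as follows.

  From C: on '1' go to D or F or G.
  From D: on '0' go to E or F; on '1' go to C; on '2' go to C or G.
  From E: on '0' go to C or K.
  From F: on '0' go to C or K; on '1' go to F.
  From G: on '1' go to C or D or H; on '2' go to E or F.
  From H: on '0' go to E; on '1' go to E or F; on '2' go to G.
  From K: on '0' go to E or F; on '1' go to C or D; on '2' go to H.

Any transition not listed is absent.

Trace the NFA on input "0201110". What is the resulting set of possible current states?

Start in {C}.
Read '0': {C} → ∅.
The set is empty and remains empty for the remaining 6 symbols.

∅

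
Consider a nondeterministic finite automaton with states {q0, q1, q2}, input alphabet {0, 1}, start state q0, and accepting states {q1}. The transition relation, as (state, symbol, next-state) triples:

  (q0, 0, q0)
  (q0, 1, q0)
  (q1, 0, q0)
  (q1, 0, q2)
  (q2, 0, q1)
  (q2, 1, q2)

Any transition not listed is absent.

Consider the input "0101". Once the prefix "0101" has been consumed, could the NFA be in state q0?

Start in {q0}.
Read '0': q0→{q0}; now {q0}.
Read '1': q0→{q0}; now {q0}.
Read '0': q0→{q0}; now {q0}.
Read '1': q0→{q0}; now {q0}.
State q0 is in {q0}.

Yes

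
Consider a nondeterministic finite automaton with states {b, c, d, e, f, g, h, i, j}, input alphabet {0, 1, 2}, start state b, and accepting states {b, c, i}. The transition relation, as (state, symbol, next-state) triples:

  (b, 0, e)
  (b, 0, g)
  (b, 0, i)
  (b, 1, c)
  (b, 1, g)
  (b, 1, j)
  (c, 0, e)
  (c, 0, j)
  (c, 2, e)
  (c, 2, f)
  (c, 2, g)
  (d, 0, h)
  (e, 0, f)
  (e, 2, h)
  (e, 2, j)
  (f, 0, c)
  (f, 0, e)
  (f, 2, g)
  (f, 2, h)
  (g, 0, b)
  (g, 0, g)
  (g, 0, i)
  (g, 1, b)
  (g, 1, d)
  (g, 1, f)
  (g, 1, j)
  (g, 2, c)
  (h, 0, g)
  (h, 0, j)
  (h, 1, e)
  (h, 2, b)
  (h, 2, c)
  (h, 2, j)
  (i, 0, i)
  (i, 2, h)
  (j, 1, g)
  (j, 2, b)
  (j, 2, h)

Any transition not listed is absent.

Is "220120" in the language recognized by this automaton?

Start in {b}.
Read '2': b→∅; now ∅.
The set is empty and remains empty for the remaining 5 symbols.
The final set ∅ contains no accepting state.

No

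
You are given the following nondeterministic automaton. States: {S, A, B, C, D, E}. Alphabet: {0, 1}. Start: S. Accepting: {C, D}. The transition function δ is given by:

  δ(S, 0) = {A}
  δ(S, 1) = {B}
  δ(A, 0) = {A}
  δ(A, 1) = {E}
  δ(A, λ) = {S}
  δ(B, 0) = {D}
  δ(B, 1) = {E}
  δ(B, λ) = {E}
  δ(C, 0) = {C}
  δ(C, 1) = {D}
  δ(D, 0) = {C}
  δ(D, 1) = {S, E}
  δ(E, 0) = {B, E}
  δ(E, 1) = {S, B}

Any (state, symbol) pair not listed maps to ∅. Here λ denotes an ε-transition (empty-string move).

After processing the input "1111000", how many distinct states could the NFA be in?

Start in {S}.
Read '1': S→{B}; union {B}; ε-closure = {B, E}.
Read '1': B→{E}, E→{S, B}; now {S, B, E}.
Read '1': S→{B}, B→{E}, E→{S, B}; now {S, B, E}.
Read '1': S→{B}, B→{E}, E→{S, B}; now {S, B, E}.
Read '0': S→{A}, B→{D}, E→{B, E}; union {A, B, D, E}; ε-closure = {S, A, B, D, E}.
Read '0': S→{A}, A→{A}, B→{D}, D→{C}, E→{B, E}; union {A, B, C, D, E}; ε-closure = {S, A, B, C, D, E}.
Read '0': S→{A}, A→{A}, B→{D}, C→{C}, D→{C}, E→{B, E}; union {A, B, C, D, E}; ε-closure = {S, A, B, C, D, E}.
That set has 6 states.

6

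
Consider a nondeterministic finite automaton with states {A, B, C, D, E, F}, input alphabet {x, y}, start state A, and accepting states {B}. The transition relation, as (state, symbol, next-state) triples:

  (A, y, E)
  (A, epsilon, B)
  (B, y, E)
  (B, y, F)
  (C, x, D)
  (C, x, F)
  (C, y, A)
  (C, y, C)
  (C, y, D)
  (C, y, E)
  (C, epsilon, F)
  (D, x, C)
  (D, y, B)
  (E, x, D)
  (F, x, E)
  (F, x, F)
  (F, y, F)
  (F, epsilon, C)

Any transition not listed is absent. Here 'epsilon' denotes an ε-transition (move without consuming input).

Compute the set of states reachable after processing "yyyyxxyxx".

Start: ε-closure({A}) = {A, B}.
Read 'y': A→{E}, B→{E, F}; union {E, F}; ε-closure = {C, E, F}.
Read 'y': C→{A, C, D, E}, E→∅, F→{F}; union {A, C, D, E, F}; ε-closure = {A, B, C, D, E, F}.
Read 'y': A→{E}, B→{E, F}, C→{A, C, D, E}, D→{B}, E→∅, F→{F}; now {A, B, C, D, E, F}.
Read 'y': A→{E}, B→{E, F}, C→{A, C, D, E}, D→{B}, E→∅, F→{F}; now {A, B, C, D, E, F}.
Read 'x': A→∅, B→∅, C→{D, F}, D→{C}, E→{D}, F→{E, F}; now {C, D, E, F}.
Read 'x': C→{D, F}, D→{C}, E→{D}, F→{E, F}; now {C, D, E, F}.
Read 'y': C→{A, C, D, E}, D→{B}, E→∅, F→{F}; now {A, B, C, D, E, F}.
Read 'x': A→∅, B→∅, C→{D, F}, D→{C}, E→{D}, F→{E, F}; now {C, D, E, F}.
Read 'x': C→{D, F}, D→{C}, E→{D}, F→{E, F}; now {C, D, E, F}.

{C, D, E, F}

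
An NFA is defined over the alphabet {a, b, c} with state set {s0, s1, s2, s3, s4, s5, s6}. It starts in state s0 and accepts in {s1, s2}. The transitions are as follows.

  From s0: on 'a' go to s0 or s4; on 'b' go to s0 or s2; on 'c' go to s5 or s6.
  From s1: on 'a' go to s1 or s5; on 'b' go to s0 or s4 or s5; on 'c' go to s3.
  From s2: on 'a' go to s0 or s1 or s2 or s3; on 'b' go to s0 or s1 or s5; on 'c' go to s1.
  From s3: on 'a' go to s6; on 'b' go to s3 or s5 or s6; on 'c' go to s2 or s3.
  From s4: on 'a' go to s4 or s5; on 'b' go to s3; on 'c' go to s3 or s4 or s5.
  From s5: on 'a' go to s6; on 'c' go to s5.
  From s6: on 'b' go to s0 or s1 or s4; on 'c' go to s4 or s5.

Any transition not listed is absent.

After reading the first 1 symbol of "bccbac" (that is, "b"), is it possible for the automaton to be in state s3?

Start in {s0}.
Read 'b': {s0} → {s0, s2}.
State s3 is not in {s0, s2}.

No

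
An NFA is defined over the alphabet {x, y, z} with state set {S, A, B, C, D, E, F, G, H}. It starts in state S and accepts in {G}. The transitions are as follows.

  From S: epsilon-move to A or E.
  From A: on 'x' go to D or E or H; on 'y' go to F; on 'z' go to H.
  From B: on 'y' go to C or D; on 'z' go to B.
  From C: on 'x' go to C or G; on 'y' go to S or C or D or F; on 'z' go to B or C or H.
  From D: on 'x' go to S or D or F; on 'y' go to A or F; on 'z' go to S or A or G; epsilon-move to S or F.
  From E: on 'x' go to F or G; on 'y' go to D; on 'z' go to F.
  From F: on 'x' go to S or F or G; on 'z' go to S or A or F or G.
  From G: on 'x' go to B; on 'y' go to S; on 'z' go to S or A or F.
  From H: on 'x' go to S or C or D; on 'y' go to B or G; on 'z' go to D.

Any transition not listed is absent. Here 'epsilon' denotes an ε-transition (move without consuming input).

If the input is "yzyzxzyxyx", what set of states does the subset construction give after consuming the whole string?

{S, A, B, C, D, E, F, G, H}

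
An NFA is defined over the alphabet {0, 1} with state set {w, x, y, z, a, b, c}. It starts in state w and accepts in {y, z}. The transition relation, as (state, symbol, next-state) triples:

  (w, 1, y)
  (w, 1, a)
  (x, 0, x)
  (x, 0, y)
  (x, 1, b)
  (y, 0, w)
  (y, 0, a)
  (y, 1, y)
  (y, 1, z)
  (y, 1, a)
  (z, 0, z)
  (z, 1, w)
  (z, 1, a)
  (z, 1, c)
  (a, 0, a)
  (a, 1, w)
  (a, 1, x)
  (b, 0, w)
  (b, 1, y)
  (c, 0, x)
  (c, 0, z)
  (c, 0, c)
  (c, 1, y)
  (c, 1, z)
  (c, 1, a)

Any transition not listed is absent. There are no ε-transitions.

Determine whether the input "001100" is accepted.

No

Start in {w}.
Read '0': {w} → ∅.
The set is empty and remains empty for the remaining 5 symbols.
The final set ∅ contains no accepting state.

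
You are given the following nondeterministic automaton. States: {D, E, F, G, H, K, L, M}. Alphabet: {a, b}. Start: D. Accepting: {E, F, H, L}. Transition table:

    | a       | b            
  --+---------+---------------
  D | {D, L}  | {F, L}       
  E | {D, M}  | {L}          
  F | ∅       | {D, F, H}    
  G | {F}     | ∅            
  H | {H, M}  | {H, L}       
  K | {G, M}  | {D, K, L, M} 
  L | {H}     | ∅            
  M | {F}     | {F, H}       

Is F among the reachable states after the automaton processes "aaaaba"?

Start in {D}.
Read 'a': {D} → {D, L}.
Read 'a': {D, L} → {D, H, L}.
Read 'a': {D, H, L} → {D, H, L, M}.
Read 'a': {D, H, L, M} → {D, F, H, L, M}.
Read 'b': {D, F, H, L, M} → {D, F, H, L}.
Read 'a': {D, F, H, L} → {D, H, L, M}.
State F is not in {D, H, L, M}.

No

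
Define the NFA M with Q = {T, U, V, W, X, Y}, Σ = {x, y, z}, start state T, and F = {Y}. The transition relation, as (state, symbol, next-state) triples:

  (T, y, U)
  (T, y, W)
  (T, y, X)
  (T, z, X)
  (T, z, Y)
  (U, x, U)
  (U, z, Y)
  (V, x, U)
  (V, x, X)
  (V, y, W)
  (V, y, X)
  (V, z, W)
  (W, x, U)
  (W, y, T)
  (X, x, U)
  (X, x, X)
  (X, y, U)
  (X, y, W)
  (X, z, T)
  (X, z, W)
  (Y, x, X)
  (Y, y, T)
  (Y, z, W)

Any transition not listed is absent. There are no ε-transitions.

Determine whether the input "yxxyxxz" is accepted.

Yes

Start in {T}.
Read 'y': T→{U, W, X}; now {U, W, X}.
Read 'x': U→{U}, W→{U}, X→{U, X}; now {U, X}.
Read 'x': U→{U}, X→{U, X}; now {U, X}.
Read 'y': U→∅, X→{U, W}; now {U, W}.
Read 'x': U→{U}, W→{U}; now {U}.
Read 'x': U→{U}; now {U}.
Read 'z': U→{Y}; now {Y}.
The final set {Y} contains the accepting state Y.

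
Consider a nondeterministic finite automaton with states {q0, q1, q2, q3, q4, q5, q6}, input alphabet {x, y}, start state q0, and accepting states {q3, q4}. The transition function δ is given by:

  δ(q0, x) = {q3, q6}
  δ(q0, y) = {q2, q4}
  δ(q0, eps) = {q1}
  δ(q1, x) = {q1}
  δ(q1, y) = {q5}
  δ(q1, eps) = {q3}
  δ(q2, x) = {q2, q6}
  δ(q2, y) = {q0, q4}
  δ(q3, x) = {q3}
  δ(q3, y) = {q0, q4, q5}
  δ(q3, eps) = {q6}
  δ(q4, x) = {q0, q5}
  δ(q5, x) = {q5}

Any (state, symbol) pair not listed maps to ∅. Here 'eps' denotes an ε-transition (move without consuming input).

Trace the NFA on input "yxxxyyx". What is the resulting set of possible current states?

{q0, q1, q2, q3, q5, q6}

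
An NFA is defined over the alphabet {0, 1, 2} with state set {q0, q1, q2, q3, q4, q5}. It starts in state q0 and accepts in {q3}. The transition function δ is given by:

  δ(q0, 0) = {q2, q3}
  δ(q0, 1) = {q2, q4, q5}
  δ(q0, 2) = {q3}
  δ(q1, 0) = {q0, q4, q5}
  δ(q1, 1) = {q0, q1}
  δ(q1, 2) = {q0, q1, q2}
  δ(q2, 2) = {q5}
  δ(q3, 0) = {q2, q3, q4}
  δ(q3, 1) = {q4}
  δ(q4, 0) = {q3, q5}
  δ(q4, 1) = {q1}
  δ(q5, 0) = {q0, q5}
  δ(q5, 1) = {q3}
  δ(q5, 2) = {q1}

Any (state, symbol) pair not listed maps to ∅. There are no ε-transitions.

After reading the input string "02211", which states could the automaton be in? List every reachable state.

{q0, q1, q2, q4, q5}

Start in {q0}.
Read '0': q0→{q2, q3}; now {q2, q3}.
Read '2': q2→{q5}, q3→∅; now {q5}.
Read '2': q5→{q1}; now {q1}.
Read '1': q1→{q0, q1}; now {q0, q1}.
Read '1': q0→{q2, q4, q5}, q1→{q0, q1}; now {q0, q1, q2, q4, q5}.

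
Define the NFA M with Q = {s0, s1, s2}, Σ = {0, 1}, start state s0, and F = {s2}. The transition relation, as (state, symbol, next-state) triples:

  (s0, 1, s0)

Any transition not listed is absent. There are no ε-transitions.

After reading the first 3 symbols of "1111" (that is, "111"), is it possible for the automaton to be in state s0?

Yes

Start in {s0}.
Read '1': {s0} → {s0}.
Read '1': {s0} → {s0}.
Read '1': {s0} → {s0}.
State s0 is in {s0}.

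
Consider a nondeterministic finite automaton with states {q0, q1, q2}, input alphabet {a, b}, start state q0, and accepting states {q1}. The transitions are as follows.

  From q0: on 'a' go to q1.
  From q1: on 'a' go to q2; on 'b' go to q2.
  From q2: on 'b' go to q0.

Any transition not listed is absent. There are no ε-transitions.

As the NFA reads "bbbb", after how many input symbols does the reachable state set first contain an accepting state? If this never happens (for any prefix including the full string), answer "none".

none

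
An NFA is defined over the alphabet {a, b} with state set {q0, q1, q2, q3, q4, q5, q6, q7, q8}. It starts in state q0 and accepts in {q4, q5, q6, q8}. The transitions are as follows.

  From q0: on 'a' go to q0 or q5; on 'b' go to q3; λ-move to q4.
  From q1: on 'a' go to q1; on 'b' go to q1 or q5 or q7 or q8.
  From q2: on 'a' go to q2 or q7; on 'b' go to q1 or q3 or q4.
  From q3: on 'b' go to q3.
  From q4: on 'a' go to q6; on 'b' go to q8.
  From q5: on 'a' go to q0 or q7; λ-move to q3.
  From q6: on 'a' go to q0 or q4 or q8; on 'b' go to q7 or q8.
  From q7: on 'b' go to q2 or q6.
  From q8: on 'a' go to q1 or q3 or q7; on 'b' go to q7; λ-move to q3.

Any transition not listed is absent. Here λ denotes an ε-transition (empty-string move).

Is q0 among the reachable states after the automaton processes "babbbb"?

Start: ε-closure({q0}) = {q0, q4}.
Read 'b': {q0, q4} → {q3, q8}.
Read 'a': {q3, q8} → {q1, q3, q7}.
Read 'b': {q1, q3, q7} → {q1, q2, q3, q5, q6, q7, q8}.
Read 'b': {q1, q2, q3, q5, q6, q7, q8} → {q1, q2, q3, q4, q5, q6, q7, q8}.
Read 'b': {q1, q2, q3, q4, q5, q6, q7, q8} → {q1, q2, q3, q4, q5, q6, q7, q8}.
Read 'b': {q1, q2, q3, q4, q5, q6, q7, q8} → {q1, q2, q3, q4, q5, q6, q7, q8}.
State q0 is not in {q1, q2, q3, q4, q5, q6, q7, q8}.

No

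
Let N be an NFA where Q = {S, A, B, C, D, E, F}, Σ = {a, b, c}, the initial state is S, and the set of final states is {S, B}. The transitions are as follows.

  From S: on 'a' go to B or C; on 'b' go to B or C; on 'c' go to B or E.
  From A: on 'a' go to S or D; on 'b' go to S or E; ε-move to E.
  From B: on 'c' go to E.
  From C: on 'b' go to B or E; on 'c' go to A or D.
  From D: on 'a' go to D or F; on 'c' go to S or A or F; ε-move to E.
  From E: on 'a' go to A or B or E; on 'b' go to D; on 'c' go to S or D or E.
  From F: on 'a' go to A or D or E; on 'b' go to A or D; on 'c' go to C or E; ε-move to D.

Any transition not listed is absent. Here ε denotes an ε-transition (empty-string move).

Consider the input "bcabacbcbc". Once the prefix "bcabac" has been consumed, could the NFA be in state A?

Yes

Start in {S}.
Read 'b': S→{B, C}; now {B, C}.
Read 'c': B→{E}, C→{A, D}; now {A, D, E}.
Read 'a': A→{S, D}, D→{D, F}, E→{A, B, E}; now {S, A, B, D, E, F}.
Read 'b': S→{B, C}, A→{S, E}, B→∅, D→∅, E→{D}, F→{A, D}; now {S, A, B, C, D, E}.
Read 'a': S→{B, C}, A→{S, D}, B→∅, C→∅, D→{D, F}, E→{A, B, E}; now {S, A, B, C, D, E, F}.
Read 'c': S→{B, E}, A→∅, B→{E}, C→{A, D}, D→{S, A, F}, E→{S, D, E}, F→{C, E}; now {S, A, B, C, D, E, F}.
State A is in {S, A, B, C, D, E, F}.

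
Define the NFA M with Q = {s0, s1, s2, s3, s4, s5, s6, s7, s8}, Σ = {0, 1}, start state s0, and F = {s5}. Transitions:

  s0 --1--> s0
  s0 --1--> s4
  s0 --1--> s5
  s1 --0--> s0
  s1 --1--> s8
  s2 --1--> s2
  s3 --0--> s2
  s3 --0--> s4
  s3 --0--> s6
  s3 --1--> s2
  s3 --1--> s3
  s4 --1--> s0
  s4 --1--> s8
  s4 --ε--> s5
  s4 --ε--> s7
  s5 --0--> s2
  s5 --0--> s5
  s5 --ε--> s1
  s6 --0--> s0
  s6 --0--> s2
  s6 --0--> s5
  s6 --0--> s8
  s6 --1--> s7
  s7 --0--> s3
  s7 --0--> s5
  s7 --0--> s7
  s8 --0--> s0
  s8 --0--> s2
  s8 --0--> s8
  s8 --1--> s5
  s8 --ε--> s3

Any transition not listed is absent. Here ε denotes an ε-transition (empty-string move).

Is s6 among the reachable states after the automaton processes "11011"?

No

Start in {s0}.
Read '1': {s0} → {s0, s1, s4, s5, s7}.
Read '1': {s0, s1, s4, s5, s7} → {s0, s1, s3, s4, s5, s7, s8}.
Read '0': {s0, s1, s3, s4, s5, s7, s8} → {s0, s1, s2, s3, s4, s5, s6, s7, s8}.
Read '1': {s0, s1, s2, s3, s4, s5, s6, s7, s8} → {s0, s1, s2, s3, s4, s5, s7, s8}.
Read '1': {s0, s1, s2, s3, s4, s5, s7, s8} → {s0, s1, s2, s3, s4, s5, s7, s8}.
State s6 is not in {s0, s1, s2, s3, s4, s5, s7, s8}.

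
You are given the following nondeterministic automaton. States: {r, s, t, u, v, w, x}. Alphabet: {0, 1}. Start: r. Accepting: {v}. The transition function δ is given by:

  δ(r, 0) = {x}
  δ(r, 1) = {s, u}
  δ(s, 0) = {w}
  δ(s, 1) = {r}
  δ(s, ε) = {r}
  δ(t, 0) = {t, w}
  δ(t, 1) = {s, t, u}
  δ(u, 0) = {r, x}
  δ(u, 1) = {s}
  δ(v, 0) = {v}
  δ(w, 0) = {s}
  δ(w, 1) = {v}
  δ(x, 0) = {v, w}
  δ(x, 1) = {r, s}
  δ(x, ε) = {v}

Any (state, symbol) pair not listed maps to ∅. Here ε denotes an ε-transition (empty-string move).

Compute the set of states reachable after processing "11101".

{r, s, u, v}

Start in {r}.
Read '1': r→{s, u}; union {s, u}; ε-closure = {r, s, u}.
Read '1': r→{s, u}, s→{r}, u→{s}; now {r, s, u}.
Read '1': r→{s, u}, s→{r}, u→{s}; now {r, s, u}.
Read '0': r→{x}, s→{w}, u→{r, x}; union {r, w, x}; ε-closure = {r, v, w, x}.
Read '1': r→{s, u}, v→∅, w→{v}, x→{r, s}; now {r, s, u, v}.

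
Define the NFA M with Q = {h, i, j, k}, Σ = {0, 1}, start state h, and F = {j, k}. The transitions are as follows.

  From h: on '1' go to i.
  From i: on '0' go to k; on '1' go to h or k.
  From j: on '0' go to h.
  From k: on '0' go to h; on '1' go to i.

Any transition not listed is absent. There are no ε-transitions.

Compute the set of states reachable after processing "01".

∅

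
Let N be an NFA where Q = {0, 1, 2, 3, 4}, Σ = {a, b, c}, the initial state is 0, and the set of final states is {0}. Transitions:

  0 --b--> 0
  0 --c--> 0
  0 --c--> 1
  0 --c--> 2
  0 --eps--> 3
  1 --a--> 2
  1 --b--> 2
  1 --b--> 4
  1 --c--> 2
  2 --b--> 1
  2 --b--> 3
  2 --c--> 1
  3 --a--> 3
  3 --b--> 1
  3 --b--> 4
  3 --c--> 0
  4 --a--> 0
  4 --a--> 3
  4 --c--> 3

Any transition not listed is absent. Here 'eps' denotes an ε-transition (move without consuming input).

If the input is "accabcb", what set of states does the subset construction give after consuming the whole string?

Start: ε-closure({0}) = {0, 3}.
Read 'a': 0→∅, 3→{3}; now {3}.
Read 'c': 3→{0}; union {0}; ε-closure = {0, 3}.
Read 'c': 0→{0, 1, 2}, 3→{0}; union {0, 1, 2}; ε-closure = {0, 1, 2, 3}.
Read 'a': 0→∅, 1→{2}, 2→∅, 3→{3}; now {2, 3}.
Read 'b': 2→{1, 3}, 3→{1, 4}; now {1, 3, 4}.
Read 'c': 1→{2}, 3→{0}, 4→{3}; now {0, 2, 3}.
Read 'b': 0→{0}, 2→{1, 3}, 3→{1, 4}; now {0, 1, 3, 4}.

{0, 1, 3, 4}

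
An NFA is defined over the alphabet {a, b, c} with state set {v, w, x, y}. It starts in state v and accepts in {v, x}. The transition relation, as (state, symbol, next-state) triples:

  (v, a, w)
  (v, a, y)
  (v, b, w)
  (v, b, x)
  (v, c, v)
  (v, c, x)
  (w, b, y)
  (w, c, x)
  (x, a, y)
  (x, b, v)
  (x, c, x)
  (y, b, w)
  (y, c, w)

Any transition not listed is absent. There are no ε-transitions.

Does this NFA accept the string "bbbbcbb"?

Start in {v}.
Read 'b': {v} → {w, x}.
Read 'b': {w, x} → {v, y}.
Read 'b': {v, y} → {w, x}.
Read 'b': {w, x} → {v, y}.
Read 'c': {v, y} → {v, w, x}.
Read 'b': {v, w, x} → {v, w, x, y}.
Read 'b': {v, w, x, y} → {v, w, x, y}.
The final set {v, w, x, y} contains the accepting states v, x.

Yes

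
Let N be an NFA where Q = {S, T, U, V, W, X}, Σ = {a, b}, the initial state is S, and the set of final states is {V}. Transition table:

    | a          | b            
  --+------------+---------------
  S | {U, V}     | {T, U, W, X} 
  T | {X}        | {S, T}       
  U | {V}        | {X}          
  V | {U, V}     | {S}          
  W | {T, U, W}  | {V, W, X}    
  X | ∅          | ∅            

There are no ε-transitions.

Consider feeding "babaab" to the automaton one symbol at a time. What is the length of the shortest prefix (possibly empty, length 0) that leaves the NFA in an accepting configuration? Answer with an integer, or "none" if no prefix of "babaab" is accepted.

2

Start in {S}.
Read 'b': S→{T, U, W, X}; now {T, U, W, X}.
Read 'a': T→{X}, U→{V}, W→{T, U, W}, X→∅; now {T, U, V, W, X}.
None of the earlier sets intersect F, but {T, U, V, W, X} does.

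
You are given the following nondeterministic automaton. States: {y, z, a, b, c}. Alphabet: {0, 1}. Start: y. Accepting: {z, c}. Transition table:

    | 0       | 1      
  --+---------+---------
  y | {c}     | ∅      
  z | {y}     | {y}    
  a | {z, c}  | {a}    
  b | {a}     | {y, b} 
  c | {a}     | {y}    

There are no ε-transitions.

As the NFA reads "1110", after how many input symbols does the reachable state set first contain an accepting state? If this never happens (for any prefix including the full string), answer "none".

none

Start in {y}.
Read '1': {y} → ∅.
The set is empty and remains empty for the remaining 3 symbols.
No reachable set along the way intersects F.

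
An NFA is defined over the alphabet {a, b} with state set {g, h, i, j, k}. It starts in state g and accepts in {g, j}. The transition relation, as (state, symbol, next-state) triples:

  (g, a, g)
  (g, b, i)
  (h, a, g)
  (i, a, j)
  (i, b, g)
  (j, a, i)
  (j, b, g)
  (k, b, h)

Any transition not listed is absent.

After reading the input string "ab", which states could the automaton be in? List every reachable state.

{i}

Start in {g}.
Read 'a': g→{g}; now {g}.
Read 'b': g→{i}; now {i}.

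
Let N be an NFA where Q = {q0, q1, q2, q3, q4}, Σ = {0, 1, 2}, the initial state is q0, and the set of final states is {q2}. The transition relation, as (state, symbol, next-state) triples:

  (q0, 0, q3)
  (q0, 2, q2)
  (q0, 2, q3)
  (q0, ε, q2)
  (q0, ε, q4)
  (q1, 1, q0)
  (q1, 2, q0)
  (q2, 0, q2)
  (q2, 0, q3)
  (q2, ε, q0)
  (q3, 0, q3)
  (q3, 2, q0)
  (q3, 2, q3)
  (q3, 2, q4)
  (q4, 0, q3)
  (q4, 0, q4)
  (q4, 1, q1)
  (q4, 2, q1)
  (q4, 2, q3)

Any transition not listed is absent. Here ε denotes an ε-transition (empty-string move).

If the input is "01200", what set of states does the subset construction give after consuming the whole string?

{q0, q2, q3, q4}

Start: ε-closure({q0}) = {q0, q2, q4}.
Read '0': {q0, q2, q4} → {q0, q2, q3, q4}.
Read '1': {q0, q2, q3, q4} → {q1}.
Read '2': {q1} → {q0, q2, q4}.
Read '0': {q0, q2, q4} → {q0, q2, q3, q4}.
Read '0': {q0, q2, q3, q4} → {q0, q2, q3, q4}.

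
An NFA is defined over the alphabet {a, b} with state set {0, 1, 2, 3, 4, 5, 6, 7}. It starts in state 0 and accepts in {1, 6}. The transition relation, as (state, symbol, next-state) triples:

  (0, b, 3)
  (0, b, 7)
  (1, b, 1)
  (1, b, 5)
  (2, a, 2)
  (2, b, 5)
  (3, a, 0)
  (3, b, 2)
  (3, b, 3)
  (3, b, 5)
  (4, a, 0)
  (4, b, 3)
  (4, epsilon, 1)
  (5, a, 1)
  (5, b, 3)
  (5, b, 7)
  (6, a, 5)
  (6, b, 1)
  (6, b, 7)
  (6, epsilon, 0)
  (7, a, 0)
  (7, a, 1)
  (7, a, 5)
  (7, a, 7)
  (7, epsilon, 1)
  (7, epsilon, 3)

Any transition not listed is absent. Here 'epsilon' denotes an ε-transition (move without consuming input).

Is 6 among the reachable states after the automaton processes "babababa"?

Start in {0}.
Read 'b': 0→{3, 7}; union {3, 7}; ε-closure = {1, 3, 7}.
Read 'a': 1→∅, 3→{0}, 7→{0, 1, 5, 7}; union {0, 1, 5, 7}; ε-closure = {0, 1, 3, 5, 7}.
Read 'b': 0→{3, 7}, 1→{1, 5}, 3→{2, 3, 5}, 5→{3, 7}, 7→∅; now {1, 2, 3, 5, 7}.
Read 'a': 1→∅, 2→{2}, 3→{0}, 5→{1}, 7→{0, 1, 5, 7}; union {0, 1, 2, 5, 7}; ε-closure = {0, 1, 2, 3, 5, 7}.
Read 'b': 0→{3, 7}, 1→{1, 5}, 2→{5}, 3→{2, 3, 5}, 5→{3, 7}, 7→∅; now {1, 2, 3, 5, 7}.
Read 'a': 1→∅, 2→{2}, 3→{0}, 5→{1}, 7→{0, 1, 5, 7}; union {0, 1, 2, 5, 7}; ε-closure = {0, 1, 2, 3, 5, 7}.
Read 'b': 0→{3, 7}, 1→{1, 5}, 2→{5}, 3→{2, 3, 5}, 5→{3, 7}, 7→∅; now {1, 2, 3, 5, 7}.
Read 'a': 1→∅, 2→{2}, 3→{0}, 5→{1}, 7→{0, 1, 5, 7}; union {0, 1, 2, 5, 7}; ε-closure = {0, 1, 2, 3, 5, 7}.
State 6 is not in {0, 1, 2, 3, 5, 7}.

No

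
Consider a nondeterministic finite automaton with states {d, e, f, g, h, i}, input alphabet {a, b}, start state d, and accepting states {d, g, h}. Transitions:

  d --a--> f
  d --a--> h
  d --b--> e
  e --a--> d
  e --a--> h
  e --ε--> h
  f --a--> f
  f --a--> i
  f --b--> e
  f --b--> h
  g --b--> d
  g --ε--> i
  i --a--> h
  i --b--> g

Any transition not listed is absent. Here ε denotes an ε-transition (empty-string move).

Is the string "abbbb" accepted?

Start in {d}.
Read 'a': {d} → {f, h}.
Read 'b': {f, h} → {e, h}.
Read 'b': {e, h} → ∅.
The set is empty and remains empty for the remaining 2 symbols.
The final set ∅ contains no accepting state.

No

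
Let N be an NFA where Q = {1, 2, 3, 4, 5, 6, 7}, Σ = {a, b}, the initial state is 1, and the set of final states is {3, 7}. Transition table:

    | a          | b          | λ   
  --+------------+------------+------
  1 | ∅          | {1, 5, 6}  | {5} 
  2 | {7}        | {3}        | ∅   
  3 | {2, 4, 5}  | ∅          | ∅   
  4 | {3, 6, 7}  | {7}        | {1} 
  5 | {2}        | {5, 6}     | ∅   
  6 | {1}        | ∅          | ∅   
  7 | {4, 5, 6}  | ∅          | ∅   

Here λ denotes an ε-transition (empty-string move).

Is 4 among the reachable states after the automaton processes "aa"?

Start: ε-closure({1}) = {1, 5}.
Read 'a': 1→∅, 5→{2}; now {2}.
Read 'a': 2→{7}; now {7}.
State 4 is not in {7}.

No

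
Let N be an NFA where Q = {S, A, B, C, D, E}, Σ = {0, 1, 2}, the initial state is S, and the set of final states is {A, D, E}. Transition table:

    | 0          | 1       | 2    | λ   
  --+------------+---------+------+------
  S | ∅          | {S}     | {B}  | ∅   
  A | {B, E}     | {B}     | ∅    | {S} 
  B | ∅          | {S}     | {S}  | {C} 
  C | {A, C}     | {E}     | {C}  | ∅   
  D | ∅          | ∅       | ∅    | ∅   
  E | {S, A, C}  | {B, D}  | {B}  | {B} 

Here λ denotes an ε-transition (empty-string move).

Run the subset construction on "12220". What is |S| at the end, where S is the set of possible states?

Start in {S}.
Read '1': {S} → {S}.
Read '2': {S} → {B, C}.
Read '2': {B, C} → {S, C}.
Read '2': {S, C} → {B, C}.
Read '0': {B, C} → {S, A, C}.
That set has 3 states.

3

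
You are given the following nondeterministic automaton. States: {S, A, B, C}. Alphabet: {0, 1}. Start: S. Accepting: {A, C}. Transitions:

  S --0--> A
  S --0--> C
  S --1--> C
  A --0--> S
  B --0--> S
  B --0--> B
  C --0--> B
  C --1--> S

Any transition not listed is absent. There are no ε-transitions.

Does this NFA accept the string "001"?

Start in {S}.
Read '0': S→{A, C}; now {A, C}.
Read '0': A→{S}, C→{B}; now {S, B}.
Read '1': S→{C}, B→∅; now {C}.
The final set {C} contains the accepting state C.

Yes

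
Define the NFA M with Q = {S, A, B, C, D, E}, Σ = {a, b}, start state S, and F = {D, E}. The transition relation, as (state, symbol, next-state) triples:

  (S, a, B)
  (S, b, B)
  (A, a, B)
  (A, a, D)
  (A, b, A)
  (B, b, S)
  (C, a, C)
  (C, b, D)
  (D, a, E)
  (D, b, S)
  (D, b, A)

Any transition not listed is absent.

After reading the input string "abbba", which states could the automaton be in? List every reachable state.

Start in {S}.
Read 'a': S→{B}; now {B}.
Read 'b': B→{S}; now {S}.
Read 'b': S→{B}; now {B}.
Read 'b': B→{S}; now {S}.
Read 'a': S→{B}; now {B}.

{B}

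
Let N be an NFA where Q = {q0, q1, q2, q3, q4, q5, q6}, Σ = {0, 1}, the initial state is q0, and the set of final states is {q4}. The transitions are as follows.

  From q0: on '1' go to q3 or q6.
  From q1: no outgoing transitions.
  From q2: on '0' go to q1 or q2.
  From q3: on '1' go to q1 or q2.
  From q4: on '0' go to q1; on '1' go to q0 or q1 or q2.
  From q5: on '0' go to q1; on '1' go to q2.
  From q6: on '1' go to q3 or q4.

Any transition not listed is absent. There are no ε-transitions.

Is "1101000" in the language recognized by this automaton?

No

Start in {q0}.
Read '1': q0→{q3, q6}; now {q3, q6}.
Read '1': q3→{q1, q2}, q6→{q3, q4}; now {q1, q2, q3, q4}.
Read '0': q1→∅, q2→{q1, q2}, q3→∅, q4→{q1}; now {q1, q2}.
Read '1': q1→∅, q2→∅; now ∅.
The set is empty and remains empty for the remaining 3 symbols.
The final set ∅ contains no accepting state.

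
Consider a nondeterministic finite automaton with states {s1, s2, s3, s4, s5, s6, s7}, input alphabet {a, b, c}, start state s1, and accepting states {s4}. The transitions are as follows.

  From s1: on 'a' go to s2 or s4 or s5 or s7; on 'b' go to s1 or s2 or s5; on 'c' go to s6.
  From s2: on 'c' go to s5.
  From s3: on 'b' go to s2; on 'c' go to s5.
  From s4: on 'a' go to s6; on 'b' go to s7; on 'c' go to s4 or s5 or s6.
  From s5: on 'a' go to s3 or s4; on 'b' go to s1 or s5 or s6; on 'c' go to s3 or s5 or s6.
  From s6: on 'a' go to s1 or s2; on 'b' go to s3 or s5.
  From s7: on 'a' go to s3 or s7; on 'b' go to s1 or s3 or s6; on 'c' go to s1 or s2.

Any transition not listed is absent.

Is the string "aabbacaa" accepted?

Yes

Start in {s1}.
Read 'a': s1→{s2, s4, s5, s7}; now {s2, s4, s5, s7}.
Read 'a': s2→∅, s4→{s6}, s5→{s3, s4}, s7→{s3, s7}; now {s3, s4, s6, s7}.
Read 'b': s3→{s2}, s4→{s7}, s6→{s3, s5}, s7→{s1, s3, s6}; now {s1, s2, s3, s5, s6, s7}.
Read 'b': s1→{s1, s2, s5}, s2→∅, s3→{s2}, s5→{s1, s5, s6}, s6→{s3, s5}, s7→{s1, s3, s6}; now {s1, s2, s3, s5, s6}.
Read 'a': s1→{s2, s4, s5, s7}, s2→∅, s3→∅, s5→{s3, s4}, s6→{s1, s2}; now {s1, s2, s3, s4, s5, s7}.
Read 'c': s1→{s6}, s2→{s5}, s3→{s5}, s4→{s4, s5, s6}, s5→{s3, s5, s6}, s7→{s1, s2}; now {s1, s2, s3, s4, s5, s6}.
Read 'a': s1→{s2, s4, s5, s7}, s2→∅, s3→∅, s4→{s6}, s5→{s3, s4}, s6→{s1, s2}; now {s1, s2, s3, s4, s5, s6, s7}.
Read 'a': s1→{s2, s4, s5, s7}, s2→∅, s3→∅, s4→{s6}, s5→{s3, s4}, s6→{s1, s2}, s7→{s3, s7}; now {s1, s2, s3, s4, s5, s6, s7}.
The final set {s1, s2, s3, s4, s5, s6, s7} contains the accepting state s4.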